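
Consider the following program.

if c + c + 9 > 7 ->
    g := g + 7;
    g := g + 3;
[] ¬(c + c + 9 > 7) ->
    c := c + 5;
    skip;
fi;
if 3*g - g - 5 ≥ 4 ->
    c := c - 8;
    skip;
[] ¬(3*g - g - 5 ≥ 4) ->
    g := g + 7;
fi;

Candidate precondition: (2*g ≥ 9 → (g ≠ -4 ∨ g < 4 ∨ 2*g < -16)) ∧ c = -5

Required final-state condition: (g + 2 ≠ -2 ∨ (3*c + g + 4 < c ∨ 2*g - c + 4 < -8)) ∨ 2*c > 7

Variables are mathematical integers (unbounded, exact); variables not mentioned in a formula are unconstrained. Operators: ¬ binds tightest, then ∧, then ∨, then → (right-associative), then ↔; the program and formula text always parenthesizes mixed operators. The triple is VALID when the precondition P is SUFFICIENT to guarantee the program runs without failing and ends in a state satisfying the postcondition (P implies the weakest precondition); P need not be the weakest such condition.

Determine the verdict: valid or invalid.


Working backward. After the program, the postcondition (g + 2 ≠ -2 ∨ (3*c + g + 4 < c ∨ 2*g - c + 4 < -8)) ∨ 2*c > 7 must hold; in canonical form it is g ≠ -4 ∨ 2*c + g < -4 ∨ 2*g < c - 12 ∨ 2*c > 7.
Then branch requires g ≠ -4 ∨ 2*c + g < 12 ∨ 2*g < c - 20 ∨ 2*c > 23; else branch requires g ≠ -11 ∨ 2*c + g < -11 ∨ 2*g < c - 26 ∨ 2*c > 7.
Before the if: (2*g ≥ 9 → (g ≠ -4 ∨ 2*c + g < 12 ∨ 2*g < c - 20 ∨ 2*c > 23)) ∧ ((¬(2*g ≥ 9)) → (g ≠ -11 ∨ 2*c + g < -11 ∨ 2*g < c - 26 ∨ 2*c > 7))
Then branch requires (2*g ≥ -11 → (g ≠ -14 ∨ 2*c + g < 2 ∨ 2*g < c - 40 ∨ 2*c > 23)) ∧ ((¬(2*g ≥ -11)) → (g ≠ -21 ∨ 2*c + g < -21 ∨ 2*g < c - 46 ∨ 2*c > 7)); else branch requires (2*g ≥ 9 → (g ≠ -4 ∨ 2*c + g < 2 ∨ 2*g < c - 15 ∨ 2*c > 13)) ∧ ((¬(2*g ≥ 9)) → (g ≠ -11 ∨ 2*c + g < -21 ∨ 2*g < c - 21 ∨ 2*c > -3)).
Before the if: (2*c > -2 → ((2*g ≥ -11 → (g ≠ -14 ∨ 2*c + g < 2 ∨ 2*g < c - 40 ∨ 2*c > 23)) ∧ ((¬(2*g ≥ -11)) → (g ≠ -21 ∨ 2*c + g < -21 ∨ 2*g < c - 46 ∨ 2*c > 7)))) ∧ ((¬(2*c > -2)) → ((2*g ≥ 9 → (g ≠ -4 ∨ 2*c + g < 2 ∨ 2*g < c - 15 ∨ 2*c > 13)) ∧ ((¬(2*g ≥ 9)) → (g ≠ -11 ∨ 2*c + g < -21 ∨ 2*g < c - 21 ∨ 2*c > -3))))
The weakest precondition is (2*c > -2 → ((2*g ≥ -11 → (g ≠ -14 ∨ 2*c + g < 2 ∨ 2*g < c - 40 ∨ 2*c > 23)) ∧ ((¬(2*g ≥ -11)) → (g ≠ -21 ∨ 2*c + g < -21 ∨ 2*g < c - 46 ∨ 2*c > 7)))) ∧ ((¬(2*c > -2)) → ((2*g ≥ 9 → (g ≠ -4 ∨ 2*c + g < 2 ∨ 2*g < c - 15 ∨ 2*c > 13)) ∧ ((¬(2*g ≥ 9)) → (g ≠ -11 ∨ 2*c + g < -21 ∨ 2*g < c - 21 ∨ 2*c > -3)))).
Check whether (2*g ≥ 9 → (g ≠ -4 ∨ g < 4 ∨ 2*g < -16)) ∧ c = -5 implies it.
Countermodel: at the initial state c = -5, g = -11, the precondition holds but the weakest precondition fails.
Answer: invalid


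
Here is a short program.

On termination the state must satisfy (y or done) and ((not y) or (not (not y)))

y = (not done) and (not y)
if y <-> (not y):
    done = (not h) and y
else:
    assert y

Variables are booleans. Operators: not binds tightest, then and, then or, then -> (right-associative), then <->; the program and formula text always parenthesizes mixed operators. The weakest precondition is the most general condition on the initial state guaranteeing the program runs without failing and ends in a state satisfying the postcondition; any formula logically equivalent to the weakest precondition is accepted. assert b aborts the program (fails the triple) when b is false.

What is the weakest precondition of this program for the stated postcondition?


Working backward. After the program, the postcondition (y or done) and ((not y) or (not (not y))) must hold; in canonical form it is y or done.
Then branch requires y or ((not h) and y); else branch requires y and (y or done).
Before the if: ((y <-> (not y)) -> (y or ((not h) and y))) and ((not (y <-> (not y))) -> (y and (y or done)))
Before y := (not done) and (not y): ((((not done) and (not y)) <-> (not ((not done) and (not y)))) -> (((not done) and (not y)) or ((not h) and (not done) and (not y)))) and ((not (((not done) and (not y)) <-> (not ((not done) and (not y))))) -> ((not done) and (not y) and (((not done) and (not y)) or done)))
Answer: WP = ((((not done) and (not y)) <-> (not ((not done) and (not y)))) -> (((not done) and (not y)) or ((not h) and (not done) and (not y)))) and ((not (((not done) and (not y)) <-> (not ((not done) and (not y))))) -> ((not done) and (not y) and (((not done) and (not y)) or done)))


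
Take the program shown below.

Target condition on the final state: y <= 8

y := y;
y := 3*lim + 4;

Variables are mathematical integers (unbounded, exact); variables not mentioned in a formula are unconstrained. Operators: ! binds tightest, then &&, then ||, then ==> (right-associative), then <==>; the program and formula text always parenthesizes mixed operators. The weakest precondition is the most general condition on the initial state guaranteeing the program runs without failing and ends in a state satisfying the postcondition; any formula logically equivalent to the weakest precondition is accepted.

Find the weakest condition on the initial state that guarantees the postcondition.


Working backward. After the program, y <= 8 must hold.
Before y := 3*lim + 4: 3*lim <= 4
Before y := y: 3*lim <= 4
Answer: WP = 3*lim <= 4


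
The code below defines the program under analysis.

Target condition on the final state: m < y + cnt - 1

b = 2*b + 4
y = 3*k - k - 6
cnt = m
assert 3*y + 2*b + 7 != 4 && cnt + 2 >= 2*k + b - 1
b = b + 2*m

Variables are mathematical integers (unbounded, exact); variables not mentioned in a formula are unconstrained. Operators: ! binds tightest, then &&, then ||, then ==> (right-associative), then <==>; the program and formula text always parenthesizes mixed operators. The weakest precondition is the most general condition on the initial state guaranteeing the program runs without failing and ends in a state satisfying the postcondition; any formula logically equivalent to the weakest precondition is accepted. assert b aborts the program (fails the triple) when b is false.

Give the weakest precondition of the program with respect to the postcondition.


Working backward. After the program, the postcondition m < y + cnt - 1 must hold; in canonical form it is m < cnt + y - 1.
Before b := b + 2*m: m < cnt + y - 1
Before assert 3*y + 2*b + 7 != 4 && cnt + 2 >= 2*k + b - 1: 2*b + 3*y != -3 && cnt >= b + 2*k - 3 && m < cnt + y - 1
Before cnt := m: 2*b + 3*y != -3 && m >= b + 2*k - 3 && y > 1
Before y := 3*k - k - 6: 2*b + 6*k != 15 && m >= b + 2*k - 3 && 2*k > 7
Before b := 2*b + 4: 4*b + 6*k != 7 && m >= 2*b + 2*k + 1 && 2*k > 7
Answer: WP = 4*b + 6*k != 7 && m >= 2*b + 2*k + 1 && 2*k > 7


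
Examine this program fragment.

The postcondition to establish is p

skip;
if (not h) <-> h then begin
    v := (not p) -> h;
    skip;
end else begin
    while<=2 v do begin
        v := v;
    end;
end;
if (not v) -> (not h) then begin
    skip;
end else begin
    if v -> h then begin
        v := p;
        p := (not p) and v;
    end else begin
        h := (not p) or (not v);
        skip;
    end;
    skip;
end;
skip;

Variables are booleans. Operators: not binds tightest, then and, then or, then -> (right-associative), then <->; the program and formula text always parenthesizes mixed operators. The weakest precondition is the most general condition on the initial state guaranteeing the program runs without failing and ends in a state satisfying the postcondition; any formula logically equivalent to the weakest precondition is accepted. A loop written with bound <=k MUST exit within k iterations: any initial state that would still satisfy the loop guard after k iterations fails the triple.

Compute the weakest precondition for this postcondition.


Working backward. After the program, p must hold.
Before skip: p
Then branch requires p; else branch requires (not (v -> h)) and ((not (v -> h)) -> p).
Before the if: (((not v) -> (not h)) -> p) and ((not ((not v) -> (not h))) -> ((not (v -> h)) and ((not (v -> h)) -> p)))
Then branch requires (((not ((not p) -> h)) -> (not h)) -> p) and ((not ((not ((not p) -> h)) -> (not h))) -> ((not (((not p) -> h) -> h)) and ((not (((not p) -> h) -> h)) -> p))); else branch requires (v -> ((v -> ((not v) and (((not v) -> (not h)) -> p) and ((not ((not v) -> (not h))) -> ((not (v -> h)) and ((not (v -> h)) -> p))))) and ((not v) -> ((((not v) -> (not h)) -> p) and ((not ((not v) -> (not h))) -> ((not (v -> h)) and ((not (v -> h)) -> p))))))) and ((not v) -> ((((not v) -> (not h)) -> p) and ((not ((not v) -> (not h))) -> ((not (v -> h)) and ((not (v -> h)) -> p))))).
Before the if: (((not h) <-> h) -> ((((not ((not p) -> h)) -> (not h)) -> p) and ((not ((not ((not p) -> h)) -> (not h))) -> ((not (((not p) -> h) -> h)) and ((not (((not p) -> h) -> h)) -> p))))) and ((not ((not h) <-> h)) -> ((v -> ((v -> ((not v) and (((not v) -> (not h)) -> p) and ((not ((not v) -> (not h))) -> ((not (v -> h)) and ((not (v -> h)) -> p))))) and ((not v) -> ((((not v) -> (not h)) -> p) and ((not ((not v) -> (not h))) -> ((not (v -> h)) and ((not (v -> h)) -> p))))))) and ((not v) -> ((((not v) -> (not h)) -> p) and ((not ((not v) -> (not h))) -> ((not (v -> h)) and ((not (v -> h)) -> p)))))))
Before skip: (((not h) <-> h) -> ((((not ((not p) -> h)) -> (not h)) -> p) and ((not ((not ((not p) -> h)) -> (not h))) -> ((not (((not p) -> h) -> h)) and ((not (((not p) -> h) -> h)) -> p))))) and ((not ((not h) <-> h)) -> ((v -> ((v -> ((not v) and (((not v) -> (not h)) -> p) and ((not ((not v) -> (not h))) -> ((not (v -> h)) and ((not (v -> h)) -> p))))) and ((not v) -> ((((not v) -> (not h)) -> p) and ((not ((not v) -> (not h))) -> ((not (v -> h)) and ((not (v -> h)) -> p))))))) and ((not v) -> ((((not v) -> (not h)) -> p) and ((not ((not v) -> (not h))) -> ((not (v -> h)) and ((not (v -> h)) -> p)))))))
Answer: WP = (((not h) <-> h) -> ((((not ((not p) -> h)) -> (not h)) -> p) and ((not ((not ((not p) -> h)) -> (not h))) -> ((not (((not p) -> h) -> h)) and ((not (((not p) -> h) -> h)) -> p))))) and ((not ((not h) <-> h)) -> ((v -> ((v -> ((not v) and (((not v) -> (not h)) -> p) and ((not ((not v) -> (not h))) -> ((not (v -> h)) and ((not (v -> h)) -> p))))) and ((not v) -> ((((not v) -> (not h)) -> p) and ((not ((not v) -> (not h))) -> ((not (v -> h)) and ((not (v -> h)) -> p))))))) and ((not v) -> ((((not v) -> (not h)) -> p) and ((not ((not v) -> (not h))) -> ((not (v -> h)) and ((not (v -> h)) -> p)))))))


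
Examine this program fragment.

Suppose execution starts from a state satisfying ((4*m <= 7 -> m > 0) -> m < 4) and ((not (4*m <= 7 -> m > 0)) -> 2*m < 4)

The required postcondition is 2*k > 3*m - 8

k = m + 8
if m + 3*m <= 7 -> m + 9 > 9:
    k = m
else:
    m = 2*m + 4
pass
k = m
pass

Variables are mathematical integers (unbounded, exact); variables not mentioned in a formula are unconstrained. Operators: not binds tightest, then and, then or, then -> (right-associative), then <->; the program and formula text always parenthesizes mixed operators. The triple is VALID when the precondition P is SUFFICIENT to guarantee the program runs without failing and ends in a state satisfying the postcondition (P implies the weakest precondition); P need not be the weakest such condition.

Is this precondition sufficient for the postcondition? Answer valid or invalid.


Working backward. After the program, 2*k > 3*m - 8 must hold.
Before skip: 2*k > 3*m - 8
Before k := m: m < 8
Before skip: m < 8
Then branch requires m < 8; else branch requires 2*m < 4.
Before the if: ((4*m <= 7 -> m > 0) -> m < 8) and ((not (4*m <= 7 -> m > 0)) -> 2*m < 4)
Before k := m + 8: ((4*m <= 7 -> m > 0) -> m < 8) and ((not (4*m <= 7 -> m > 0)) -> 2*m < 4)
The weakest precondition is ((4*m <= 7 -> m > 0) -> m < 8) and ((not (4*m <= 7 -> m > 0)) -> 2*m < 4).
Check whether ((4*m <= 7 -> m > 0) -> m < 4) and ((not (4*m <= 7 -> m > 0)) -> 2*m < 4) implies it.
Every state satisfying the precondition satisfies the weakest precondition: the implication holds.
Answer: valid


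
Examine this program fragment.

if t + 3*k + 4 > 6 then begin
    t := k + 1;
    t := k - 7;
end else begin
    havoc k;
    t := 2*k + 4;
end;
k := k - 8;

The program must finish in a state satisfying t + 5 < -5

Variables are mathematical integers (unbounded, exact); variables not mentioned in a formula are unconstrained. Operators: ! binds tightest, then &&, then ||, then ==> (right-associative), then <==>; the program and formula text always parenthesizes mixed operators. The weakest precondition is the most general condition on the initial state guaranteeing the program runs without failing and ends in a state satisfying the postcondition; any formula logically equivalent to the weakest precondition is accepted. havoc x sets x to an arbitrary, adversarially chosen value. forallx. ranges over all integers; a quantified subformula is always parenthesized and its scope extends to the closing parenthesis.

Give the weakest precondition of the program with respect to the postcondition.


Working backward. After the program, the postcondition t + 5 < -5 must hold; in canonical form it is t < -10.
Before k := k - 8: t < -10
Then branch requires k < -3; else branch requires forall k_1. 2*k_1 < -14.
Before the if: (3*k + t > 2 ==> k < -3) && ((!(3*k + t > 2)) ==> (forall k_1. 2*k_1 < -14))
Answer: WP = (3*k + t > 2 ==> k < -3) && ((!(3*k + t > 2)) ==> (forall k_1. 2*k_1 < -14))


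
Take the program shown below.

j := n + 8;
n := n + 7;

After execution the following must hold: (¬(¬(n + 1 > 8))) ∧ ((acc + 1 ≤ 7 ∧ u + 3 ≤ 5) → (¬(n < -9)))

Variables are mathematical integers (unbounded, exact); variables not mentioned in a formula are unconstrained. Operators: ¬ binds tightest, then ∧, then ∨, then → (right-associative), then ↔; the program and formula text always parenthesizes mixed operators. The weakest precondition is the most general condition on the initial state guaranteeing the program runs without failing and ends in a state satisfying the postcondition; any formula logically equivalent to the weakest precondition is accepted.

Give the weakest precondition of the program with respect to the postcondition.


Working backward. After the program, the postcondition (¬(¬(n + 1 > 8))) ∧ ((acc + 1 ≤ 7 ∧ u + 3 ≤ 5) → (¬(n < -9))) must hold; in canonical form it is n > 7 ∧ ((acc ≤ 6 ∧ u ≤ 2) → (¬(n < -9))).
Before n := n + 7: n > 0 ∧ ((acc ≤ 6 ∧ u ≤ 2) → (¬(n < -16)))
Before j := n + 8: n > 0 ∧ ((acc ≤ 6 ∧ u ≤ 2) → (¬(n < -16)))
Answer: WP = n > 0 ∧ ((acc ≤ 6 ∧ u ≤ 2) → (¬(n < -16)))


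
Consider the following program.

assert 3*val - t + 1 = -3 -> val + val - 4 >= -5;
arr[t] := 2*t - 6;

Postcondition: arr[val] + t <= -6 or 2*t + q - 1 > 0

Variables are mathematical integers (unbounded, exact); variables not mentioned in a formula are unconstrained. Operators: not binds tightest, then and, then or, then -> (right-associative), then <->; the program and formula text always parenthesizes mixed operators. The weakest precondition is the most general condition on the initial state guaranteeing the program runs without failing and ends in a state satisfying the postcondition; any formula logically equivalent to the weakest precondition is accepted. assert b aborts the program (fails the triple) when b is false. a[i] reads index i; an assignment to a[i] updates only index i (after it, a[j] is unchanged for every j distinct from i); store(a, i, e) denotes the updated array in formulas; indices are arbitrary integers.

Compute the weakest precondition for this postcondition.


Working backward. After the program, the postcondition arr[val] + t <= -6 or 2*t + q - 1 > 0 must hold; in canonical form it is arr[val] + t <= -6 or q + 2*t > 1.
Before arr[t] := 2*t - 6: store(arr, t, 2*t - 6)[val] + t <= -6 or q + 2*t > 1
Before assert 3*val - t + 1 = -3 -> val + val - 4 >= -5: (3*val = t - 4 -> 2*val >= -1) and (store(arr, t, 2*t - 6)[val] + t <= -6 or q + 2*t > 1)
Answer: WP = (3*val = t - 4 -> 2*val >= -1) and (store(arr, t, 2*t - 6)[val] + t <= -6 or q + 2*t > 1)


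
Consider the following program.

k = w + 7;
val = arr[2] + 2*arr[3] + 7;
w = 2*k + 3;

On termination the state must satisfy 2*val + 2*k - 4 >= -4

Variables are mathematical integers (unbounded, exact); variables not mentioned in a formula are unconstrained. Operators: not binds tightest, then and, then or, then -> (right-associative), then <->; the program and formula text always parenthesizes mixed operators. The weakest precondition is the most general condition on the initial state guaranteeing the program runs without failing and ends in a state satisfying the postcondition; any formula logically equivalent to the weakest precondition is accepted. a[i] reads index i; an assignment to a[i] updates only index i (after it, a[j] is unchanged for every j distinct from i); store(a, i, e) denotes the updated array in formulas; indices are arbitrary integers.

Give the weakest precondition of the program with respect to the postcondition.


Working backward. After the program, the postcondition 2*val + 2*k - 4 >= -4 must hold; in canonical form it is 2*k + 2*val >= 0.
Before w := 2*k + 3: 2*k + 2*val >= 0
Before val := arr[2] + 2*arr[3] + 7: 2*arr[2] + 4*arr[3] + 2*k >= -14
Before k := w + 7: 2*arr[2] + 4*arr[3] + 2*w >= -28
Answer: WP = 2*arr[2] + 4*arr[3] + 2*w >= -28


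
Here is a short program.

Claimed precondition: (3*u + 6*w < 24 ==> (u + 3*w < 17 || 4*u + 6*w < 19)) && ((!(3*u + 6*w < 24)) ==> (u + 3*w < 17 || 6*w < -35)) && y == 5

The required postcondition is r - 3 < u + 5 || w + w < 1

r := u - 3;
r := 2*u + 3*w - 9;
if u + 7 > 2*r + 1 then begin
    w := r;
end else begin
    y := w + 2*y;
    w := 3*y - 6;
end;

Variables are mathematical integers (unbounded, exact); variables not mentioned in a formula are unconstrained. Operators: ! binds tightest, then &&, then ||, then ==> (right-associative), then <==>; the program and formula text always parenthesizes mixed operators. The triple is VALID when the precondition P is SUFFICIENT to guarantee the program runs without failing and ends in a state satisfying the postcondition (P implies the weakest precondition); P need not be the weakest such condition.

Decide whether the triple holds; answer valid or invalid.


Working backward. After the program, the postcondition r - 3 < u + 5 || w + w < 1 must hold; in canonical form it is r < u + 8 || 2*w < 1.
Then branch requires r < u + 8 || 2*r < 1; else branch requires r < u + 8 || 6*w + 12*y < 13.
Before the if: (u > 2*r - 6 ==> (r < u + 8 || 2*r < 1)) && ((!(u > 2*r - 6)) ==> (r < u + 8 || 6*w + 12*y < 13))
Before r := 2*u + 3*w - 9: (3*u + 6*w < 24 ==> (u + 3*w < 17 || 4*u + 6*w < 19)) && ((!(3*u + 6*w < 24)) ==> (u + 3*w < 17 || 6*w + 12*y < 13))
Before r := u - 3: (3*u + 6*w < 24 ==> (u + 3*w < 17 || 4*u + 6*w < 19)) && ((!(3*u + 6*w < 24)) ==> (u + 3*w < 17 || 6*w + 12*y < 13))
The weakest precondition is (3*u + 6*w < 24 ==> (u + 3*w < 17 || 4*u + 6*w < 19)) && ((!(3*u + 6*w < 24)) ==> (u + 3*w < 17 || 6*w + 12*y < 13)).
Check whether (3*u + 6*w < 24 ==> (u + 3*w < 17 || 4*u + 6*w < 19)) && ((!(3*u + 6*w < 24)) ==> (u + 3*w < 17 || 6*w < -35)) && y == 5 implies it.
Countermodel: at the initial state u = 35, w = -6, y = 5, the precondition holds but the weakest precondition fails.
Answer: invalid


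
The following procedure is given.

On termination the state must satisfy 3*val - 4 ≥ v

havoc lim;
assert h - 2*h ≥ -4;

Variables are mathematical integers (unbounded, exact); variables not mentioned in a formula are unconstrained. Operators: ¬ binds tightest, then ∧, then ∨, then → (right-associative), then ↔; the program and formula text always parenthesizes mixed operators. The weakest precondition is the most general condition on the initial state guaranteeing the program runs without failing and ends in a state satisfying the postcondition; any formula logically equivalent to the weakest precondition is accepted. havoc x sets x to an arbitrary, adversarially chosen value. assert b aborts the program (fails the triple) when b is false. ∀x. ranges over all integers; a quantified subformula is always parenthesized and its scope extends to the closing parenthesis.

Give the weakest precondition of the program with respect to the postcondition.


Working backward. After the program, the postcondition 3*val - 4 ≥ v must hold; in canonical form it is 3*val ≥ v + 4.
Before assert h - 2*h ≥ -4: h ≤ 4 ∧ 3*val ≥ v + 4
Before havoc lim: h ≤ 4 ∧ 3*val ≥ v + 4
Answer: WP = h ≤ 4 ∧ 3*val ≥ v + 4


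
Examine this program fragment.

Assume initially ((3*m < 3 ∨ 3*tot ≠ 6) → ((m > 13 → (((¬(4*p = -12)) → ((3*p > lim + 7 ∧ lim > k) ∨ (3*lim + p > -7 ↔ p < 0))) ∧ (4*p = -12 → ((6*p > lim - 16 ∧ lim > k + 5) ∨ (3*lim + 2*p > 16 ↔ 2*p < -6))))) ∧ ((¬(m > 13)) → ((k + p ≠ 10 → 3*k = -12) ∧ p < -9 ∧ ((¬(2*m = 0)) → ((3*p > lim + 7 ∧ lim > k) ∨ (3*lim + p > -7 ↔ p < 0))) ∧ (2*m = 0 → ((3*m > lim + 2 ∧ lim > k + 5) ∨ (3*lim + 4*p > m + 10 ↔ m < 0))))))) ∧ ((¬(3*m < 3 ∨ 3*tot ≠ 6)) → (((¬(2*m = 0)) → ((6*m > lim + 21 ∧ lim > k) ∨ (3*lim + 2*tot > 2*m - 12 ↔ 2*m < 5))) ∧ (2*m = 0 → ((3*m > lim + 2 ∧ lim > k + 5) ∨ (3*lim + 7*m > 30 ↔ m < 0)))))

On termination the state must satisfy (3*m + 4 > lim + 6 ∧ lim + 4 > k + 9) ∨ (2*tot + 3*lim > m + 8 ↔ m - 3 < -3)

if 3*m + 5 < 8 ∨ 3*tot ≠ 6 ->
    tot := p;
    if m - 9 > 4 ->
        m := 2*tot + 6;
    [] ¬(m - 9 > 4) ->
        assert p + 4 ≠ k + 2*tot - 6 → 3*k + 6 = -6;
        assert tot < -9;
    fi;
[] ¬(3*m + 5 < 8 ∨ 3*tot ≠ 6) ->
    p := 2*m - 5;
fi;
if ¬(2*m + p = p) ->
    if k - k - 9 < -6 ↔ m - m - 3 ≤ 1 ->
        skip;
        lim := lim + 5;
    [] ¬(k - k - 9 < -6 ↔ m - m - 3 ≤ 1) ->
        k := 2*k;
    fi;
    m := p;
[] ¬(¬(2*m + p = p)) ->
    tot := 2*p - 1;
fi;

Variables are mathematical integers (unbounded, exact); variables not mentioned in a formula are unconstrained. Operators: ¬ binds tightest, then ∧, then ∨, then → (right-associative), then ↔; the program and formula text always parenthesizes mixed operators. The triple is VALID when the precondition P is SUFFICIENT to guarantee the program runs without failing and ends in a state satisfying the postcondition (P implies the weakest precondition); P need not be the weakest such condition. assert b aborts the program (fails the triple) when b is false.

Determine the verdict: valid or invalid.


Working backward. After the program, the postcondition (3*m + 4 > lim + 6 ∧ lim + 4 > k + 9) ∨ (2*tot + 3*lim > m + 8 ↔ m - 3 < -3) must hold; in canonical form it is (3*m > lim + 2 ∧ lim > k + 5) ∨ (3*lim + 2*tot > m + 8 ↔ m < 0).
Then branch requires (3*p > lim + 7 ∧ lim > k) ∨ (3*lim + 2*tot > p - 7 ↔ p < 0); else branch requires (3*m > lim + 2 ∧ lim > k + 5) ∨ (3*lim + 4*p > m + 10 ↔ m < 0).
Before the if: ((¬(2*m = 0)) → ((3*p > lim + 7 ∧ lim > k) ∨ (3*lim + 2*tot > p - 7 ↔ p < 0))) ∧ (2*m = 0 → ((3*m > lim + 2 ∧ lim > k + 5) ∨ (3*lim + 4*p > m + 10 ↔ m < 0)))
Then branch requires (m > 13 → (((¬(4*p = -12)) → ((3*p > lim + 7 ∧ lim > k) ∨ (3*lim + p > -7 ↔ p < 0))) ∧ (4*p = -12 → ((6*p > lim - 16 ∧ lim > k + 5) ∨ (3*lim + 2*p > 16 ↔ 2*p < -6))))) ∧ ((¬(m > 13)) → ((k + p ≠ 10 → 3*k = -12) ∧ p < -9 ∧ ((¬(2*m = 0)) → ((3*p > lim + 7 ∧ lim > k) ∨ (3*lim + p > -7 ↔ p < 0))) ∧ (2*m = 0 → ((3*m > lim + 2 ∧ lim > k + 5) ∨ (3*lim + 4*p > m + 10 ↔ m < 0))))); else branch requires ((¬(2*m = 0)) → ((6*m > lim + 22 ∧ lim > k) ∨ (3*lim + 2*tot > 2*m - 12 ↔ 2*m < 5))) ∧ (2*m = 0 → ((3*m > lim + 2 ∧ lim > k + 5) ∨ (3*lim + 7*m > 30 ↔ m < 0))).
Before the if: ((3*m < 3 ∨ 3*tot ≠ 6) → ((m > 13 → (((¬(4*p = -12)) → ((3*p > lim + 7 ∧ lim > k) ∨ (3*lim + p > -7 ↔ p < 0))) ∧ (4*p = -12 → ((6*p > lim - 16 ∧ lim > k + 5) ∨ (3*lim + 2*p > 16 ↔ 2*p < -6))))) ∧ ((¬(m > 13)) → ((k + p ≠ 10 → 3*k = -12) ∧ p < -9 ∧ ((¬(2*m = 0)) → ((3*p > lim + 7 ∧ lim > k) ∨ (3*lim + p > -7 ↔ p < 0))) ∧ (2*m = 0 → ((3*m > lim + 2 ∧ lim > k + 5) ∨ (3*lim + 4*p > m + 10 ↔ m < 0))))))) ∧ ((¬(3*m < 3 ∨ 3*tot ≠ 6)) → (((¬(2*m = 0)) → ((6*m > lim + 22 ∧ lim > k) ∨ (3*lim + 2*tot > 2*m - 12 ↔ 2*m < 5))) ∧ (2*m = 0 → ((3*m > lim + 2 ∧ lim > k + 5) ∨ (3*lim + 7*m > 30 ↔ m < 0)))))
The weakest precondition is ((3*m < 3 ∨ 3*tot ≠ 6) → ((m > 13 → (((¬(4*p = -12)) → ((3*p > lim + 7 ∧ lim > k) ∨ (3*lim + p > -7 ↔ p < 0))) ∧ (4*p = -12 → ((6*p > lim - 16 ∧ lim > k + 5) ∨ (3*lim + 2*p > 16 ↔ 2*p < -6))))) ∧ ((¬(m > 13)) → ((k + p ≠ 10 → 3*k = -12) ∧ p < -9 ∧ ((¬(2*m = 0)) → ((3*p > lim + 7 ∧ lim > k) ∨ (3*lim + p > -7 ↔ p < 0))) ∧ (2*m = 0 → ((3*m > lim + 2 ∧ lim > k + 5) ∨ (3*lim + 4*p > m + 10 ↔ m < 0))))))) ∧ ((¬(3*m < 3 ∨ 3*tot ≠ 6)) → (((¬(2*m = 0)) → ((6*m > lim + 22 ∧ lim > k) ∨ (3*lim + 2*tot > 2*m - 12 ↔ 2*m < 5))) ∧ (2*m = 0 → ((3*m > lim + 2 ∧ lim > k + 5) ∨ (3*lim + 7*m > 30 ↔ m < 0))))).
Check whether ((3*m < 3 ∨ 3*tot ≠ 6) → ((m > 13 → (((¬(4*p = -12)) → ((3*p > lim + 7 ∧ lim > k) ∨ (3*lim + p > -7 ↔ p < 0))) ∧ (4*p = -12 → ((6*p > lim - 16 ∧ lim > k + 5) ∨ (3*lim + 2*p > 16 ↔ 2*p < -6))))) ∧ ((¬(m > 13)) → ((k + p ≠ 10 → 3*k = -12) ∧ p < -9 ∧ ((¬(2*m = 0)) → ((3*p > lim + 7 ∧ lim > k) ∨ (3*lim + p > -7 ↔ p < 0))) ∧ (2*m = 0 → ((3*m > lim + 2 ∧ lim > k + 5) ∨ (3*lim + 4*p > m + 10 ↔ m < 0))))))) ∧ ((¬(3*m < 3 ∨ 3*tot ≠ 6)) → (((¬(2*m = 0)) → ((6*m > lim + 21 ∧ lim > k) ∨ (3*lim + 2*tot > 2*m - 12 ↔ 2*m < 5))) ∧ (2*m = 0 → ((3*m > lim + 2 ∧ lim > k + 5) ∨ (3*lim + 7*m > 30 ↔ m < 0))))) implies it.
Countermodel: at the initial state k = -11, lim = -10, m = 2, p = 0, tot = 2, the precondition holds but the weakest precondition fails.
Answer: invalid


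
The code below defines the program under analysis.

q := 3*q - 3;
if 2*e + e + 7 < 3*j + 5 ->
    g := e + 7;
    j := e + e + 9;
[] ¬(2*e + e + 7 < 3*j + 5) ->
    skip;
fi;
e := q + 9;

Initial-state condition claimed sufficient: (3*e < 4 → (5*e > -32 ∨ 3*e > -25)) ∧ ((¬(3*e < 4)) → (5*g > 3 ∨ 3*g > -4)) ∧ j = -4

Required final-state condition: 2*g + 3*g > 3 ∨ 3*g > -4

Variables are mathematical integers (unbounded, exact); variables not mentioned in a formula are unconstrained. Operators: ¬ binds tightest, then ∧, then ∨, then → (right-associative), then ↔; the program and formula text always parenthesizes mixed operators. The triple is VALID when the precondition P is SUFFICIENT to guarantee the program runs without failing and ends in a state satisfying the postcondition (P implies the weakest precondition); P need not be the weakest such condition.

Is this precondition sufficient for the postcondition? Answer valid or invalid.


Working backward. After the program, the postcondition 2*g + 3*g > 3 ∨ 3*g > -4 must hold; in canonical form it is 5*g > 3 ∨ 3*g > -4.
Before e := q + 9: 5*g > 3 ∨ 3*g > -4
Then branch requires 5*e > -32 ∨ 3*e > -25; else branch requires 5*g > 3 ∨ 3*g > -4.
Before the if: (3*e < 3*j - 2 → (5*e > -32 ∨ 3*e > -25)) ∧ ((¬(3*e < 3*j - 2)) → (5*g > 3 ∨ 3*g > -4))
Before q := 3*q - 3: (3*e < 3*j - 2 → (5*e > -32 ∨ 3*e > -25)) ∧ ((¬(3*e < 3*j - 2)) → (5*g > 3 ∨ 3*g > -4))
The weakest precondition is (3*e < 3*j - 2 → (5*e > -32 ∨ 3*e > -25)) ∧ ((¬(3*e < 3*j - 2)) → (5*g > 3 ∨ 3*g > -4)).
Check whether (3*e < 4 → (5*e > -32 ∨ 3*e > -25)) ∧ ((¬(3*e < 4)) → (5*g > 3 ∨ 3*g > -4)) ∧ j = -4 implies it.
Countermodel: at the initial state e = 0, g = -2, j = -4, the precondition holds but the weakest precondition fails.
Answer: invalid


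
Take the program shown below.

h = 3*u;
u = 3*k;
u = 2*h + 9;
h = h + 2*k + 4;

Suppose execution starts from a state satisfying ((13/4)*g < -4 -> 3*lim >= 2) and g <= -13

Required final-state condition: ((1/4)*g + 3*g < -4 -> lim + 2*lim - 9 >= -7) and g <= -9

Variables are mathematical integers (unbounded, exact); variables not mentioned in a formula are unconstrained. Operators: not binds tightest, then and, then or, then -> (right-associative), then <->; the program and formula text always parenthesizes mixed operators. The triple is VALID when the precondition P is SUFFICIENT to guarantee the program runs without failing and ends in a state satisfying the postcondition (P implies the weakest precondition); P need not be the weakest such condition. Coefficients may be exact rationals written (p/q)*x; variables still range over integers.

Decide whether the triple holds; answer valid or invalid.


Working backward. After the program, the postcondition ((1/4)*g + 3*g < -4 -> lim + 2*lim - 9 >= -7) and g <= -9 must hold; in canonical form it is ((13/4)*g < -4 -> 3*lim >= 2) and g <= -9.
Before h := h + 2*k + 4: ((13/4)*g < -4 -> 3*lim >= 2) and g <= -9
Before u := 2*h + 9: ((13/4)*g < -4 -> 3*lim >= 2) and g <= -9
Before u := 3*k: ((13/4)*g < -4 -> 3*lim >= 2) and g <= -9
Before h := 3*u: ((13/4)*g < -4 -> 3*lim >= 2) and g <= -9
The weakest precondition is ((13/4)*g < -4 -> 3*lim >= 2) and g <= -9.
Check whether ((13/4)*g < -4 -> 3*lim >= 2) and g <= -13 implies it.
Every state satisfying the precondition satisfies the weakest precondition: the implication holds.
Answer: valid


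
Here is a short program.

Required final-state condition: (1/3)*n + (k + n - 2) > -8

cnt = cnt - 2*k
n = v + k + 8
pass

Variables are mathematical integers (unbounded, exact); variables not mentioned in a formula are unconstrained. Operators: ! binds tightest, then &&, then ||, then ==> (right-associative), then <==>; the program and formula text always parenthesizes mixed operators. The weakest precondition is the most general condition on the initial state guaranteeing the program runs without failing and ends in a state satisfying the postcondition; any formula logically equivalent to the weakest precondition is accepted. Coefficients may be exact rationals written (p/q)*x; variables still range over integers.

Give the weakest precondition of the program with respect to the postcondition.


Working backward. After the program, the postcondition (1/3)*n + (k + n - 2) > -8 must hold; in canonical form it is k + (4/3)*n > -6.
Before skip: k + (4/3)*n > -6
Before n := v + k + 8: (7/3)*k + (4/3)*v > -50/3
Before cnt := cnt - 2*k: (7/3)*k + (4/3)*v > -50/3
Answer: WP = (7/3)*k + (4/3)*v > -50/3


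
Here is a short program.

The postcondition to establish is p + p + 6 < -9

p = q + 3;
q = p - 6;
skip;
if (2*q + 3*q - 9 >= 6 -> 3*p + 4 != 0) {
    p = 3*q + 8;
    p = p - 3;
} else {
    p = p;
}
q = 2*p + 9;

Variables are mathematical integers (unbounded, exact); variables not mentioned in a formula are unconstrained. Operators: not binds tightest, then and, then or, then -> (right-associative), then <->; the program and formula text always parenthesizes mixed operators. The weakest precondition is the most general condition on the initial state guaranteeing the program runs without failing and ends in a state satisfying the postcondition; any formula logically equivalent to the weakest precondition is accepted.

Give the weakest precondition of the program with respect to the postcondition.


Working backward. After the program, the postcondition p + p + 6 < -9 must hold; in canonical form it is 2*p < -15.
Before q := 2*p + 9: 2*p < -15
Then branch requires 6*q < -25; else branch requires 2*p < -15.
Before the if: ((5*q >= 15 -> 3*p != -4) -> 6*q < -25) and ((not (5*q >= 15 -> 3*p != -4)) -> 2*p < -15)
Before skip: ((5*q >= 15 -> 3*p != -4) -> 6*q < -25) and ((not (5*q >= 15 -> 3*p != -4)) -> 2*p < -15)
Before q := p - 6: ((5*p >= 45 -> 3*p != -4) -> 6*p < 11) and ((not (5*p >= 45 -> 3*p != -4)) -> 2*p < -15)
Before p := q + 3: ((5*q >= 30 -> 3*q != -13) -> 6*q < -7) and ((not (5*q >= 30 -> 3*q != -13)) -> 2*q < -21)
Answer: WP = ((5*q >= 30 -> 3*q != -13) -> 6*q < -7) and ((not (5*q >= 30 -> 3*q != -13)) -> 2*q < -21)


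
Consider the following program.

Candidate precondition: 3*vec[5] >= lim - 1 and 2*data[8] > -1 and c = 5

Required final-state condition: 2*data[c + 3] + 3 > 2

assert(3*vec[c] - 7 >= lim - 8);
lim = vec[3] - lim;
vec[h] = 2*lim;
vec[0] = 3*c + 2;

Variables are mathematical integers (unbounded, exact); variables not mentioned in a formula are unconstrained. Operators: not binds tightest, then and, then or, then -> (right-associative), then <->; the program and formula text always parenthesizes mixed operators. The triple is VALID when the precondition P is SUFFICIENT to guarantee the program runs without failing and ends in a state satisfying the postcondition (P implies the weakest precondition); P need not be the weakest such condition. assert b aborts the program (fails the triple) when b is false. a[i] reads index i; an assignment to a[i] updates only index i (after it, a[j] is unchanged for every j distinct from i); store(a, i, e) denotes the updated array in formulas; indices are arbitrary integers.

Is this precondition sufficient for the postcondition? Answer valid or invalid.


Working backward. After the program, the postcondition 2*data[c + 3] + 3 > 2 must hold; in canonical form it is 2*data[c + 3] > -1.
Before vec[0] := 3*c + 2: 2*data[c + 3] > -1
Before vec[h] := 2*lim: 2*data[c + 3] > -1
Before lim := vec[3] - lim: 2*data[c + 3] > -1
Before assert 3*vec[c] - 7 >= lim - 8: 3*vec[c] >= lim - 1 and 2*data[c + 3] > -1
The weakest precondition is 3*vec[c] >= lim - 1 and 2*data[c + 3] > -1.
Check whether 3*vec[5] >= lim - 1 and 2*data[8] > -1 and c = 5 implies it.
Every state satisfying the precondition satisfies the weakest precondition: the implication holds.
Answer: valid


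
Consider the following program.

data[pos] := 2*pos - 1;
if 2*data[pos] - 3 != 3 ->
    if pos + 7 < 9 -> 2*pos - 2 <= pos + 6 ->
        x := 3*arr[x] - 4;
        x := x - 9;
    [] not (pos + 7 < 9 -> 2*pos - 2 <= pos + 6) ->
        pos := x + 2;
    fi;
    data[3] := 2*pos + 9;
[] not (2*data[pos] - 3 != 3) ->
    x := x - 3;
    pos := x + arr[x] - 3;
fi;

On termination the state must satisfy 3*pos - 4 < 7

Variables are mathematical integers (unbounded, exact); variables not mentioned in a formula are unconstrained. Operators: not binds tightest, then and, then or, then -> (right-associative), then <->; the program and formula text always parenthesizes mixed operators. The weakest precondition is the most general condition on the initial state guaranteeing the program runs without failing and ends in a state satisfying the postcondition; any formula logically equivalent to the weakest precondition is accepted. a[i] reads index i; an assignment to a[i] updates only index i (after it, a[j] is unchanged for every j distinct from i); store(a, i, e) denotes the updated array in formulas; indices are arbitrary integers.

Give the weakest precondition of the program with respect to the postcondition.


Working backward. After the program, the postcondition 3*pos - 4 < 7 must hold; in canonical form it is 3*pos < 11.
Then branch requires ((pos < 2 -> pos <= 8) -> 3*pos < 11) and ((not (pos < 2 -> pos <= 8)) -> 3*x < 5); else branch requires 3*arr[x - 3] + 3*x < 29.
Before the if: (2*data[pos] != 6 -> (((pos < 2 -> pos <= 8) -> 3*pos < 11) and ((not (pos < 2 -> pos <= 8)) -> 3*x < 5))) and ((not (2*data[pos] != 6)) -> 3*arr[x - 3] + 3*x < 29)
Before data[pos] := 2*pos - 1: (2*store(data, pos, 2*pos - 1)[pos] != 6 -> (((pos < 2 -> pos <= 8) -> 3*pos < 11) and ((not (pos < 2 -> pos <= 8)) -> 3*x < 5))) and ((not (2*store(data, pos, 2*pos - 1)[pos] != 6)) -> 3*arr[x - 3] + 3*x < 29)
Answer: WP = (2*store(data, pos, 2*pos - 1)[pos] != 6 -> (((pos < 2 -> pos <= 8) -> 3*pos < 11) and ((not (pos < 2 -> pos <= 8)) -> 3*x < 5))) and ((not (2*store(data, pos, 2*pos - 1)[pos] != 6)) -> 3*arr[x - 3] + 3*x < 29)


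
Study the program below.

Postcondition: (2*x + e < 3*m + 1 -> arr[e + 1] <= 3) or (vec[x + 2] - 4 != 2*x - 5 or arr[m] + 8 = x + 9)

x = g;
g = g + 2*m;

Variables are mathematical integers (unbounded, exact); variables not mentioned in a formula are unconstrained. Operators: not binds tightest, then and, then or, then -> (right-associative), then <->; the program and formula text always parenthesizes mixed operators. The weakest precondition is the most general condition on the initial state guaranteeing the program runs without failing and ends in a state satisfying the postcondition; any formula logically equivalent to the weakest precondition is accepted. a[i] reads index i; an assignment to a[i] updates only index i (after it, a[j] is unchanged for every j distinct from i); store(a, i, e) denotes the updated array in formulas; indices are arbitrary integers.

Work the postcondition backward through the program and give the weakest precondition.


Working backward. After the program, the postcondition (2*x + e < 3*m + 1 -> arr[e + 1] <= 3) or (vec[x + 2] - 4 != 2*x - 5 or arr[m] + 8 = x + 9) must hold; in canonical form it is (e + 2*x < 3*m + 1 -> arr[e + 1] <= 3) or vec[x + 2] != 2*x - 1 or arr[m] = x + 1.
Before g := g + 2*m: (e + 2*x < 3*m + 1 -> arr[e + 1] <= 3) or vec[x + 2] != 2*x - 1 or arr[m] = x + 1
Before x := g: (e + 2*g < 3*m + 1 -> arr[e + 1] <= 3) or vec[g + 2] != 2*g - 1 or arr[m] = g + 1
Answer: WP = (e + 2*g < 3*m + 1 -> arr[e + 1] <= 3) or vec[g + 2] != 2*g - 1 or arr[m] = g + 1


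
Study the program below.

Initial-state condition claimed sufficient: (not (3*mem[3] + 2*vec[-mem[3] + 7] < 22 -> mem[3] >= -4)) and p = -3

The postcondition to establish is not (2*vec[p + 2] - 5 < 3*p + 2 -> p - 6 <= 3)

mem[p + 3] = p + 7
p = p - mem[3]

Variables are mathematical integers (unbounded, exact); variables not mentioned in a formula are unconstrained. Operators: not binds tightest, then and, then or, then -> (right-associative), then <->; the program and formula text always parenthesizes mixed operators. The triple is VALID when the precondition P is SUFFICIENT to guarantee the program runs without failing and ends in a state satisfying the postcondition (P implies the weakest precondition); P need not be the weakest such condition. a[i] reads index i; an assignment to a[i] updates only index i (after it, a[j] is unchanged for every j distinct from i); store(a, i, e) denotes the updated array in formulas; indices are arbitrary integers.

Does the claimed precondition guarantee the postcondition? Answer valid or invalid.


Working backward. After the program, the postcondition not (2*vec[p + 2] - 5 < 3*p + 2 -> p - 6 <= 3) must hold; in canonical form it is not (2*vec[p + 2] < 3*p + 7 -> p <= 9).
Before p := p - mem[3]: not (3*mem[3] + 2*vec[-mem[3] + p + 2] < 3*p + 7 -> p <= mem[3] + 9)
Before mem[p + 3] := p + 7: not (2*vec[-store(mem, p + 3, p + 7)[3] + p + 2] + 3*store(mem, p + 3, p + 7)[3] < 3*p + 7 -> p <= store(mem, p + 3, p + 7)[3] + 9)
The weakest precondition is not (2*vec[-store(mem, p + 3, p + 7)[3] + p + 2] + 3*store(mem, p + 3, p + 7)[3] < 3*p + 7 -> p <= store(mem, p + 3, p + 7)[3] + 9).
Check whether (not (3*mem[3] + 2*vec[-mem[3] + 7] < 22 -> mem[3] >= -4)) and p = -3 implies it.
Countermodel: at the initial state mem = {[0] = -6, [3] = -6, [5] = -6, [13] = -6, elsewhere -6}, p = -3, vec = {[0] = 8, [3] = 8, [5] = 8, [13] = 0, elsewhere 8}, the precondition holds but the weakest precondition fails.
Answer: invalid


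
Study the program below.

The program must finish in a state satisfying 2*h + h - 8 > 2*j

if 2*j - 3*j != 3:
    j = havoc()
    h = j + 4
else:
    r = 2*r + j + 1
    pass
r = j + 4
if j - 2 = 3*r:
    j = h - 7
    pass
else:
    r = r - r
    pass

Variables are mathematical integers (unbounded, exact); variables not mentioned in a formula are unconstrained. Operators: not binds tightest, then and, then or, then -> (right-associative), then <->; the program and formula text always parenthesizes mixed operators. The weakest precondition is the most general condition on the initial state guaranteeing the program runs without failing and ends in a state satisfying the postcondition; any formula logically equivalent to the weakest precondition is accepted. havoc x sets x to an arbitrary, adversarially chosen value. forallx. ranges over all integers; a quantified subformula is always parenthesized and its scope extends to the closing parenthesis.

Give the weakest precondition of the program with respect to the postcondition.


Working backward. After the program, the postcondition 2*h + h - 8 > 2*j must hold; in canonical form it is 3*h > 2*j + 8.
Then branch requires h > -6; else branch requires 3*h > 2*j + 8.
Before the if: (j = 3*r + 2 -> h > -6) and ((not (j = 3*r + 2)) -> 3*h > 2*j + 8)
Before r := j + 4: (2*j = -14 -> h > -6) and ((not (2*j = -14)) -> 3*h > 2*j + 8)
Then branch requires forall j_1. ((2*j_1 = -14 -> j_1 > -10) and ((not (2*j_1 = -14)) -> j_1 > -4)); else branch requires (2*j = -14 -> h > -6) and ((not (2*j = -14)) -> 3*h > 2*j + 8).
Before the if: (j != -3 -> (forall j_1. ((2*j_1 = -14 -> j_1 > -10) and ((not (2*j_1 = -14)) -> j_1 > -4)))) and ((not (j != -3)) -> ((2*j = -14 -> h > -6) and ((not (2*j = -14)) -> 3*h > 2*j + 8)))
Answer: WP = (j != -3 -> (forall j_1. ((2*j_1 = -14 -> j_1 > -10) and ((not (2*j_1 = -14)) -> j_1 > -4)))) and ((not (j != -3)) -> ((2*j = -14 -> h > -6) and ((not (2*j = -14)) -> 3*h > 2*j + 8)))
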